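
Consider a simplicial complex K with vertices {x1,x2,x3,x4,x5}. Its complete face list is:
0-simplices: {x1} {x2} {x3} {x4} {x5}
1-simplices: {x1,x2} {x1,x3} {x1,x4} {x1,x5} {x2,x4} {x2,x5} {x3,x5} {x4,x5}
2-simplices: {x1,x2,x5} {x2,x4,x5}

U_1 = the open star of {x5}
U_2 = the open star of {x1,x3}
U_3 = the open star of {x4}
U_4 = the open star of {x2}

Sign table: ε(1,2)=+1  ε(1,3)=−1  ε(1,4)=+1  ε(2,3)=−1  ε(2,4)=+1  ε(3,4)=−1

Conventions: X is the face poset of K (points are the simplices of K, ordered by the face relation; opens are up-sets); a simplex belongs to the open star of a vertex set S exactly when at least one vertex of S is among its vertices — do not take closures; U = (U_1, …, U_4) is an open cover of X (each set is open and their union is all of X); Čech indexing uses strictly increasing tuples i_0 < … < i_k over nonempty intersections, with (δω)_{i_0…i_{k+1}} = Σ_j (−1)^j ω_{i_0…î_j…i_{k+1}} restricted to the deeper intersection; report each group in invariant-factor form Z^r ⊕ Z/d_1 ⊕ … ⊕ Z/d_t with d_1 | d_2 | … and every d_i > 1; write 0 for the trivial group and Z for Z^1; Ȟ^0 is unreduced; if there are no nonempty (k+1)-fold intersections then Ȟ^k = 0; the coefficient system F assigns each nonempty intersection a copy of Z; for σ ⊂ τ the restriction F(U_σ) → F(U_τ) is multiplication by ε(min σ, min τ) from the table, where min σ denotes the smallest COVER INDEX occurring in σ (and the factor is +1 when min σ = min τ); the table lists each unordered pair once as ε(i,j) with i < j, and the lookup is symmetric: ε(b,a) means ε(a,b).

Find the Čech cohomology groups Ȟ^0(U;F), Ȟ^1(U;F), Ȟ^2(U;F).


Ȟ^0 ≅ Z; Ȟ^1 ≅ Z; Ȟ^2 ≅ 0

cover nerve:
  U1={{x5},{x1,x5},{x2,x5},{x3,x5},{x4,x5},{x1,x2,x5},{x2,x4,x5}} U2={{x1},{x3},{x1,x2},{x1,x3},{x1,x4},{x1,x5},{x3,x5},{x1,x2,x5}} U3={{x4},{x1,x4},{x2,x4},{x4,x5},{x2,x4,x5}} U4={{x2},{x1,x2},{x2,x4},{x2,x5},{x1,x2,x5},{x2,x4,x5}}
  U12={{x1,x5},{x3,x5},{x1,x2,x5}} U13={{x4,x5},{x2,x4,x5}} U14={{x2,x5},{x1,x2,x5},{x2,x4,x5}} U23={{x1,x4}} U24={{x1,x2},{x1,x2,x5}} U34={{x2,x4},{x2,x4,x5}}
  U124={{x1,x2,x5}} U134={{x2,x4,x5}}
C dims 4,6,2; δ0: rk 3, SNF 1^3; δ1: rk 2, SNF 1^2
Ȟ^0: (4−3)−0=1 ⇒ Z
Ȟ^1: (6−2)−3=1 ⇒ Z
Ȟ^2: (2−0)−2=0 ⇒ 0


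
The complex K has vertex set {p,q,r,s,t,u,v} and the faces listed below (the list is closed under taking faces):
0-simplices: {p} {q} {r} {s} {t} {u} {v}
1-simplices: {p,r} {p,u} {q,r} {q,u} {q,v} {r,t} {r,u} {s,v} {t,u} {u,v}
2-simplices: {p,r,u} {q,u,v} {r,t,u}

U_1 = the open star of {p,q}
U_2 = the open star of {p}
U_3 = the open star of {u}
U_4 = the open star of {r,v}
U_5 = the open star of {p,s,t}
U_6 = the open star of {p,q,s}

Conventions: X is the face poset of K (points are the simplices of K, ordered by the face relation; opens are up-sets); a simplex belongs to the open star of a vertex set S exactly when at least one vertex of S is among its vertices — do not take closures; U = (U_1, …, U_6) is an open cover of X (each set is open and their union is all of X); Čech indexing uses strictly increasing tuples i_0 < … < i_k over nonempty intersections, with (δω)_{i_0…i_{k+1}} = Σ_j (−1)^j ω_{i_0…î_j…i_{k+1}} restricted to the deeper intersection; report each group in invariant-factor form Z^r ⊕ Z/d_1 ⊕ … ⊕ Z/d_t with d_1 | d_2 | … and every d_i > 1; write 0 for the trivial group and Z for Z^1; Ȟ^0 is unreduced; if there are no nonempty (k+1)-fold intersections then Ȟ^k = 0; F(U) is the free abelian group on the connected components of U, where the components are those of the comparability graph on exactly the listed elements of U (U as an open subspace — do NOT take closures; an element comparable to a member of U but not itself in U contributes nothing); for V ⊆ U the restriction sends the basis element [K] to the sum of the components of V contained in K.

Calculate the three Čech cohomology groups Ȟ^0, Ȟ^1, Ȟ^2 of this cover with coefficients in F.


Ȟ^0 ≅ Z,  Ȟ^1 ≅ Z,  Ȟ^2 ≅ 0

nonempty overlaps:
  U1={{p},{q},{p,r},{p,u},{q,r},{q,u},{q,v},{p,r,u},{q,u,v}} U2={{p},{p,r},{p,u},{p,r,u}} U3={{u},{p,u},{q,u},{r,u},{t,u},{u,v},{p,r,u},{q,u,v},{r,t,u}} U4={{r},{v},{p,r},{q,r},{q,v},{r,t},{r,u},{s,v},{u,v},{p,r,u},{q,u,v},{r,t,u}} U5={{p},{s},{t},{p,r},{p,u},{r,t},{s,v},{t,u},{p,r,u},{r,t,u}} U6={{p},{q},{s},{p,r},{p,u},{q,r},{q,u},{q,v},{s,v},{p,r,u},{q,u,v}}
  U12={{p},{p,r},{p,u},{p,r,u}} U13={{p,u},{q,u},{p,r,u},{q,u,v}} U14={{p,r},{q,r},{q,v},{p,r,u},{q,u,v}} U15={{p},{p,r},{p,u},{p,r,u}} U16={{p},{q},{p,r},{p,u},{q,r},{q,u},{q,v},{p,r,u},{q,u,v}} U23={{p,u},{p,r,u}} U24={{p,r},{p,r,u}} U25={{p},{p,r},{p,u},{p,r,u}} U26={{p},{p,r},{p,u},{p,r,u}} U34={{r,u},{u,v},{p,r,u},{q,u,v},{r,t,u}} U35={{p,u},{t,u},{p,r,u},{r,t,u}} U36={{p,u},{q,u},{p,r,u},{q,u,v}} U45={{p,r},{r,t},{s,v},{p,r,u},{r,t,u}} U46={{p,r},{q,r},{q,v},{s,v},{p,r,u},{q,u,v}} U56={{p},{s},{p,r},{p,u},{s,v},{p,r,u}}
  U123={{p,u},{p,r,u}} U124={{p,r},{p,r,u}} U125={{p},{p,r},{p,u},{p,r,u}} U126={{p},{p,r},{p,u},{p,r,u}} U134={{p,r,u},{q,u,v}} U135={{p,u},{p,r,u}} U136={{p,u},{q,u},{p,r,u},{q,u,v}} U145={{p,r},{p,r,u}} U146={{p,r},{q,r},{q,v},{p,r,u},{q,u,v}} U156={{p},{p,r},{p,u},{p,r,u}} U234={{p,r,u}} U235={{p,u},{p,r,u}} U236={{p,u},{p,r,u}} U245={{p,r},{p,r,u}} U246={{p,r},{p,r,u}} U256={{p},{p,r},{p,u},{p,r,u}} U345={{p,r,u},{r,t,u}} U346={{p,r,u},{q,u,v}} U356={{p,u},{p,r,u}} U456={{p,r},{s,v},{p,r,u}}
  U1234={{p,r,u}} U1235={{p,u},{p,r,u}} U1236={{p,u},{p,r,u}} U1245={{p,r},{p,r,u}} U1246={{p,r},{p,r,u}} U1256={{p},{p,r},{p,u},{p,r,u}} U1345={{p,r,u}} U1346={{p,r,u},{q,u,v}} U1356={{p,u},{p,r,u}} U1456={{p,r},{p,r,u}} U2345={{p,r,u}} U2346={{p,r,u}} U2356={{p,u},{p,r,u}} U2456={{p,r},{p,r,u}} U3456={{p,r,u}}
  U12345={{p,r,u}} U12346={{p,r,u}} U12356={{p,u},{p,r,u}} U12456={{p,r},{p,r,u}} U13456={{p,r,u}} U23456={{p,r,u}}
  U123456={{p,r,u}}
components per intersection:
  U1: {{p},{p,r},{p,u},{p,r,u}} {{q},{q,r},{q,u},{q,v},{q,u,v}}
  U2: {{p},{p,r},{p,u},{p,r,u}}
  U3: {{u},{p,u},{q,u},{r,u},{t,u},{u,v},{p,r,u},{q,u,v},{r,t,u}}
  U4: {{r},{p,r},{q,r},{r,t},{r,u},{p,r,u},{r,t,u}} {{v},{q,v},{s,v},{u,v},{q,u,v}}
  U5: {{p},{p,r},{p,u},{p,r,u}} {{s},{s,v}} {{t},{r,t},{t,u},{r,t,u}}
  U6: {{p},{p,r},{p,u},{p,r,u}} {{q},{q,r},{q,u},{q,v},{q,u,v}} {{s},{s,v}}
  U12: {{p},{p,r},{p,u},{p,r,u}}
  U13: {{p,u},{p,r,u}} {{q,u},{q,u,v}}
  U14: {{p,r},{p,r,u}} {{q,r}} {{q,v},{q,u,v}}
  U15: {{p},{p,r},{p,u},{p,r,u}}
  U16: {{p},{p,r},{p,u},{p,r,u}} {{q},{q,r},{q,u},{q,v},{q,u,v}}
  U23: {{p,u},{p,r,u}}
  U24: {{p,r},{p,r,u}}
  U25: {{p},{p,r},{p,u},{p,r,u}}
  U26: {{p},{p,r},{p,u},{p,r,u}}
  U34: {{r,u},{p,r,u},{r,t,u}} {{u,v},{q,u,v}}
  U35: {{p,u},{p,r,u}} {{t,u},{r,t,u}}
  U36: {{p,u},{p,r,u}} {{q,u},{q,u,v}}
  U45: {{p,r},{p,r,u}} {{r,t},{r,t,u}} {{s,v}}
  U46: {{p,r},{p,r,u}} {{q,r}} {{q,v},{q,u,v}} {{s,v}}
  U56: {{p},{p,r},{p,u},{p,r,u}} {{s},{s,v}}
  U123: {{p,u},{p,r,u}}
  U124: {{p,r},{p,r,u}}
  U125: {{p},{p,r},{p,u},{p,r,u}}
  U126: {{p},{p,r},{p,u},{p,r,u}}
  U134: {{p,r,u}} {{q,u,v}}
  U135: {{p,u},{p,r,u}}
  U136: {{p,u},{p,r,u}} {{q,u},{q,u,v}}
  U145: {{p,r},{p,r,u}}
  U146: {{p,r},{p,r,u}} {{q,r}} {{q,v},{q,u,v}}
  U156: {{p},{p,r},{p,u},{p,r,u}}
  U234: {{p,r,u}}
  U235: {{p,u},{p,r,u}}
  U236: {{p,u},{p,r,u}}
  U245: {{p,r},{p,r,u}}
  U246: {{p,r},{p,r,u}}
  U256: {{p},{p,r},{p,u},{p,r,u}}
  U345: {{p,r,u}} {{r,t,u}}
  U346: {{p,r,u}} {{q,u,v}}
  U356: {{p,u},{p,r,u}}
  U456: {{p,r},{p,r,u}} {{s,v}}
  U1234: {{p,r,u}}
  U1235: {{p,u},{p,r,u}}
  U1236: {{p,u},{p,r,u}}
  U1245: {{p,r},{p,r,u}}
  U1246: {{p,r},{p,r,u}}
  U1256: {{p},{p,r},{p,u},{p,r,u}}
  U1345: {{p,r,u}}
  U1346: {{p,r,u}} {{q,u,v}}
  U1356: {{p,u},{p,r,u}}
  U1456: {{p,r},{p,r,u}}
  U2345: {{p,r,u}}
  U2346: {{p,r,u}}
  U2356: {{p,u},{p,r,u}}
  U2456: {{p,r},{p,r,u}}
  U3456: {{p,r,u}}
  U12345: {{p,r,u}}
  U12346: {{p,r,u}}
  U12356: {{p,u},{p,r,u}}
  U12456: {{p,r},{p,r,u}}
  U13456: {{p,r,u}}
  U23456: {{p,r,u}}
  U123456: {{p,r,u}}
C dims 12,28,27,16; δ0: rk 11, SNF 1^11; δ1: rk 16, SNF 1^16; δ2: rk 11, SNF 1^11
degree 0: 12−11−0 = 1 → Ȟ^0 ≅ Z
degree 1: 28−16−11 = 1 → Ȟ^1 ≅ Z
degree 2: 27−11−16 = 0 → Ȟ^2 ≅ 0


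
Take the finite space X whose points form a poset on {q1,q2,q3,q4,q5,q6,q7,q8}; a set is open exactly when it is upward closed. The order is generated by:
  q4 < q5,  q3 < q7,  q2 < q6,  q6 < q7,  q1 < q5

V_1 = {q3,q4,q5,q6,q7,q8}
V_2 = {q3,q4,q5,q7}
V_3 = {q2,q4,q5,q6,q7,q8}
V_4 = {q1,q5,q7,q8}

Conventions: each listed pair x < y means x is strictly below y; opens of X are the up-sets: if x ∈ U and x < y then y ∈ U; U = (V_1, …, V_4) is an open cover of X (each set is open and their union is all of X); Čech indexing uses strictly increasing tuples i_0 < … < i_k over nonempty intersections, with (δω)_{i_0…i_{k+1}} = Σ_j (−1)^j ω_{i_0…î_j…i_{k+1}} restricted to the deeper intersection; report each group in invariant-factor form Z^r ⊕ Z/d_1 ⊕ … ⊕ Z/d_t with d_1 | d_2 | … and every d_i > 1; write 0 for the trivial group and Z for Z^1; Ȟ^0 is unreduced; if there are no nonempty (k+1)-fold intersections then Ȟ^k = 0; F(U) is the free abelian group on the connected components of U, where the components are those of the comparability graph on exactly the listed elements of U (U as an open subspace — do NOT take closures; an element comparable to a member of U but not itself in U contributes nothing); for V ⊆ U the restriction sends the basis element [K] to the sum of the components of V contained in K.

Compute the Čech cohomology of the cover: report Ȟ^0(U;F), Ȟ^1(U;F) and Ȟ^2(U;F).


nonempty intersections:
  V12={q3,q4,q5,q7} V13={q4,q5,q6,q7,q8} V14={q5,q7,q8} V23={q4,q5,q7} V24={q5,q7} V34={q5,q7,q8}
  V123={q4,q5,q7} V124={q5,q7} V134={q5,q7,q8} V234={q5,q7}
  V1234={q5,q7}
components per intersection:
  V1: {q3,q6,q7} {q4,q5} {q8}
  V2: {q3,q7} {q4,q5}
  V3: {q2,q6,q7} {q4,q5} {q8}
  V4: {q1,q5} {q7} {q8}
  V12: {q3,q7} {q4,q5}
  V13: {q4,q5} {q6,q7} {q8}
  V14: {q5} {q7} {q8}
  V23: {q4,q5} {q7}
  V24: {q5} {q7}
  V34: {q5} {q7} {q8}
  V123: {q4,q5} {q7}
  V124: {q5} {q7}
  V134: {q5} {q7} {q8}
  V234: {q5} {q7}
  V1234: {q5} {q7}
C dims 11,15,9,2; δ0: rk 8, SNF 1^8; δ1: rk 7, SNF 1^7; δ2: rk 2, SNF 1^2
Ȟ^0: (11−8)−0=3 ⇒ Z^3
Ȟ^1: (15−7)−8=0 ⇒ 0
Ȟ^2: (9−2)−7=0 ⇒ 0

Ȟ^0(U;F) ≅ Z^3, Ȟ^1(U;F) ≅ 0 and Ȟ^2(U;F) ≅ 0


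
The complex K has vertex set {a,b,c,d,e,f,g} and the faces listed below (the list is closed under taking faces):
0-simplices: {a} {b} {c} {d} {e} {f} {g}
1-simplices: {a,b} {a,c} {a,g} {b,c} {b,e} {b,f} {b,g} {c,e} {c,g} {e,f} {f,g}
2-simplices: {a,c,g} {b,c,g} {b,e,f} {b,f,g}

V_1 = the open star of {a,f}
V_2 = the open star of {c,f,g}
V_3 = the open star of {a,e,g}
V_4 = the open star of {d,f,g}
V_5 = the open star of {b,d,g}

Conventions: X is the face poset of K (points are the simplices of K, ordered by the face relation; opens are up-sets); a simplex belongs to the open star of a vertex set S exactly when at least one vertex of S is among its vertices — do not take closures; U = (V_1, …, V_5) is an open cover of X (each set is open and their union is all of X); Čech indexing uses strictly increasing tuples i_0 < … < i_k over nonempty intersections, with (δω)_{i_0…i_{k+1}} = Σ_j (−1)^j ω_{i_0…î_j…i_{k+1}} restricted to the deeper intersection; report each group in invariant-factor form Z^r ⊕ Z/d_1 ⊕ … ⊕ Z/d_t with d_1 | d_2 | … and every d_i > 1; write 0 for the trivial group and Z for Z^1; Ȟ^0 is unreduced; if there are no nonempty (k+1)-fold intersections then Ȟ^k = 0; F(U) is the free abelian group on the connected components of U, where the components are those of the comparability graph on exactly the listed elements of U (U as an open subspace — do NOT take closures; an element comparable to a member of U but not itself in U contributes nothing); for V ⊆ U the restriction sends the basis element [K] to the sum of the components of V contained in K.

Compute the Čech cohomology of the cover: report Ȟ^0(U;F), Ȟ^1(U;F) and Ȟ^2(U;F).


nerve of the cover:
  V1={{a},{f},{a,b},{a,c},{a,g},{b,f},{e,f},{f,g},{a,c,g},{b,e,f},{b,f,g}} V2={{c},{f},{g},{a,c},{a,g},{b,c},{b,f},{b,g},{c,e},{c,g},{e,f},{f,g},{a,c,g},{b,c,g},{b,e,f},{b,f,g}} V3={{a},{e},{g},{a,b},{a,c},{a,g},{b,e},{b,g},{c,e},{c,g},{e,f},{f,g},{a,c,g},{b,c,g},{b,e,f},{b,f,g}} V4={{d},{f},{g},{a,g},{b,f},{b,g},{c,g},{e,f},{f,g},{a,c,g},{b,c,g},{b,e,f},{b,f,g}} V5={{b},{d},{g},{a,b},{a,g},{b,c},{b,e},{b,f},{b,g},{c,g},{f,g},{a,c,g},{b,c,g},{b,e,f},{b,f,g}}
  V12={{f},{a,c},{a,g},{b,f},{e,f},{f,g},{a,c,g},{b,e,f},{b,f,g}} V13={{a},{a,b},{a,c},{a,g},{e,f},{f,g},{a,c,g},{b,e,f},{b,f,g}} V14={{f},{a,g},{b,f},{e,f},{f,g},{a,c,g},{b,e,f},{b,f,g}} V15={{a,b},{a,g},{b,f},{f,g},{a,c,g},{b,e,f},{b,f,g}} V23={{g},{a,c},{a,g},{b,g},{c,e},{c,g},{e,f},{f,g},{a,c,g},{b,c,g},{b,e,f},{b,f,g}} V24={{f},{g},{a,g},{b,f},{b,g},{c,g},{e,f},{f,g},{a,c,g},{b,c,g},{b,e,f},{b,f,g}} V25={{g},{a,g},{b,c},{b,f},{b,g},{c,g},{f,g},{a,c,g},{b,c,g},{b,e,f},{b,f,g}} V34={{g},{a,g},{b,g},{c,g},{e,f},{f,g},{a,c,g},{b,c,g},{b,e,f},{b,f,g}} V35={{g},{a,b},{a,g},{b,e},{b,g},{c,g},{f,g},{a,c,g},{b,c,g},{b,e,f},{b,f,g}} V45={{d},{g},{a,g},{b,f},{b,g},{c,g},{f,g},{a,c,g},{b,c,g},{b,e,f},{b,f,g}}
  V123={{a,c},{a,g},{e,f},{f,g},{a,c,g},{b,e,f},{b,f,g}} V124={{f},{a,g},{b,f},{e,f},{f,g},{a,c,g},{b,e,f},{b,f,g}} V125={{a,g},{b,f},{f,g},{a,c,g},{b,e,f},{b,f,g}} V134={{a,g},{e,f},{f,g},{a,c,g},{b,e,f},{b,f,g}} V135={{a,b},{a,g},{f,g},{a,c,g},{b,e,f},{b,f,g}} V145={{a,g},{b,f},{f,g},{a,c,g},{b,e,f},{b,f,g}} V234={{g},{a,g},{b,g},{c,g},{e,f},{f,g},{a,c,g},{b,c,g},{b,e,f},{b,f,g}} V235={{g},{a,g},{b,g},{c,g},{f,g},{a,c,g},{b,c,g},{b,e,f},{b,f,g}} V245={{g},{a,g},{b,f},{b,g},{c,g},{f,g},{a,c,g},{b,c,g},{b,e,f},{b,f,g}} V345={{g},{a,g},{b,g},{c,g},{f,g},{a,c,g},{b,c,g},{b,e,f},{b,f,g}}
  V1234={{a,g},{e,f},{f,g},{a,c,g},{b,e,f},{b,f,g}} V1235={{a,g},{f,g},{a,c,g},{b,e,f},{b,f,g}} V1245={{a,g},{b,f},{f,g},{a,c,g},{b,e,f},{b,f,g}} V1345={{a,g},{f,g},{a,c,g},{b,e,f},{b,f,g}} V2345={{g},{a,g},{b,g},{c,g},{f,g},{a,c,g},{b,c,g},{b,e,f},{b,f,g}}
  V12345={{a,g},{f,g},{a,c,g},{b,e,f},{b,f,g}}
components per intersection:
  V1: {{a},{a,b},{a,c},{a,g},{a,c,g}} {{f},{b,f},{e,f},{f,g},{b,e,f},{b,f,g}}
  V2: {{c},{f},{g},{a,c},{a,g},{b,c},{b,f},{b,g},{c,e},{c,g},{e,f},{f,g},{a,c,g},{b,c,g},{b,e,f},{b,f,g}}
  V3: {{a},{g},{a,b},{a,c},{a,g},{b,g},{c,g},{f,g},{a,c,g},{b,c,g},{b,f,g}} {{e},{b,e},{c,e},{e,f},{b,e,f}}
  V4: {{d}} {{f},{g},{a,g},{b,f},{b,g},{c,g},{e,f},{f,g},{a,c,g},{b,c,g},{b,e,f},{b,f,g}}
  V5: {{b},{g},{a,b},{a,g},{b,c},{b,e},{b,f},{b,g},{c,g},{f,g},{a,c,g},{b,c,g},{b,e,f},{b,f,g}} {{d}}
  V12: {{f},{b,f},{e,f},{f,g},{b,e,f},{b,f,g}} {{a,c},{a,g},{a,c,g}}
  V13: {{a},{a,b},{a,c},{a,g},{a,c,g}} {{e,f},{b,e,f}} {{f,g},{b,f,g}}
  V14: {{f},{b,f},{e,f},{f,g},{b,e,f},{b,f,g}} {{a,g},{a,c,g}}
  V15: {{a,b}} {{a,g},{a,c,g}} {{b,f},{f,g},{b,e,f},{b,f,g}}
  V23: {{g},{a,c},{a,g},{b,g},{c,g},{f,g},{a,c,g},{b,c,g},{b,f,g}} {{c,e}} {{e,f},{b,e,f}}
  V24: {{f},{g},{a,g},{b,f},{b,g},{c,g},{e,f},{f,g},{a,c,g},{b,c,g},{b,e,f},{b,f,g}}
  V25: {{g},{a,g},{b,c},{b,f},{b,g},{c,g},{f,g},{a,c,g},{b,c,g},{b,e,f},{b,f,g}}
  V34: {{g},{a,g},{b,g},{c,g},{f,g},{a,c,g},{b,c,g},{b,f,g}} {{e,f},{b,e,f}}
  V35: {{g},{a,g},{b,g},{c,g},{f,g},{a,c,g},{b,c,g},{b,f,g}} {{a,b}} {{b,e},{b,e,f}}
  V45: {{d}} {{g},{a,g},{b,f},{b,g},{c,g},{f,g},{a,c,g},{b,c,g},{b,e,f},{b,f,g}}
  V123: {{a,c},{a,g},{a,c,g}} {{e,f},{b,e,f}} {{f,g},{b,f,g}}
  V124: {{f},{b,f},{e,f},{f,g},{b,e,f},{b,f,g}} {{a,g},{a,c,g}}
  V125: {{a,g},{a,c,g}} {{b,f},{f,g},{b,e,f},{b,f,g}}
  V134: {{a,g},{a,c,g}} {{e,f},{b,e,f}} {{f,g},{b,f,g}}
  V135: {{a,b}} {{a,g},{a,c,g}} {{f,g},{b,f,g}} {{b,e,f}}
  V145: {{a,g},{a,c,g}} {{b,f},{f,g},{b,e,f},{b,f,g}}
  V234: {{g},{a,g},{b,g},{c,g},{f,g},{a,c,g},{b,c,g},{b,f,g}} {{e,f},{b,e,f}}
  V235: {{g},{a,g},{b,g},{c,g},{f,g},{a,c,g},{b,c,g},{b,f,g}} {{b,e,f}}
  V245: {{g},{a,g},{b,f},{b,g},{c,g},{f,g},{a,c,g},{b,c,g},{b,e,f},{b,f,g}}
  V345: {{g},{a,g},{b,g},{c,g},{f,g},{a,c,g},{b,c,g},{b,f,g}} {{b,e,f}}
  V1234: {{a,g},{a,c,g}} {{e,f},{b,e,f}} {{f,g},{b,f,g}}
  V1235: {{a,g},{a,c,g}} {{f,g},{b,f,g}} {{b,e,f}}
  V1245: {{a,g},{a,c,g}} {{b,f},{f,g},{b,e,f},{b,f,g}}
  V1345: {{a,g},{a,c,g}} {{f,g},{b,f,g}} {{b,e,f}}
  V2345: {{g},{a,g},{b,g},{c,g},{f,g},{a,c,g},{b,c,g},{b,f,g}} {{b,e,f}}
  V12345: {{a,g},{a,c,g}} {{f,g},{b,f,g}} {{b,e,f}}
C dims 9,22,23,13; δ0: rk 7, SNF 1^7; δ1: rk 13, SNF 1^13; δ2: rk 10, SNF 1^10
Ȟ^0 = (9 − 7) − 0 = 2, so Ȟ^0 ≅ Z^2
Ȟ^1 = (22 − 13) − 7 = 2, so Ȟ^1 ≅ Z^2
Ȟ^2 = (23 − 10) − 13 = 0, so Ȟ^2 ≅ 0

Ȟ^0 ≅ Z^2; Ȟ^1 ≅ Z^2; Ȟ^2 ≅ 0


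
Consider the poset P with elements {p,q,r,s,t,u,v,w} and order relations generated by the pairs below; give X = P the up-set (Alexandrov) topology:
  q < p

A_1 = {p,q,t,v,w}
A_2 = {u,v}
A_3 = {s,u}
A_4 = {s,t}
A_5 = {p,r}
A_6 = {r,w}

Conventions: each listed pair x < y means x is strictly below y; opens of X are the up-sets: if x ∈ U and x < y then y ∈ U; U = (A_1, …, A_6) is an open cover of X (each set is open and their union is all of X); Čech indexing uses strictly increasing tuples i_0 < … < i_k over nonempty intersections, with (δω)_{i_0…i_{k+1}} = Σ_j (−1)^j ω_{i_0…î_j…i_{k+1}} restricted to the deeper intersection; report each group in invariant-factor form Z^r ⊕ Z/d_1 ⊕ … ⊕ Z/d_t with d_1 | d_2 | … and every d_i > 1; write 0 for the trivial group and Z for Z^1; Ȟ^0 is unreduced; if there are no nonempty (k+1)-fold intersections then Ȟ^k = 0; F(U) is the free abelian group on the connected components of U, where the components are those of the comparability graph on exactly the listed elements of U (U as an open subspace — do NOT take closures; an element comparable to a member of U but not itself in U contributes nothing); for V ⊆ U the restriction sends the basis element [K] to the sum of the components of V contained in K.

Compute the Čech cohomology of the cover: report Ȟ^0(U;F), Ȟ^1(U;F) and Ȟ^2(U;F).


nerve of the cover:
  A12={v} A14={t} A15={p} A16={w} A23={u} A34={s} A56={r}
components per intersection:
  A1: {p,q} {t} {v} {w}
  A2: {u} {v}
  A3: {s} {u}
  A4: {s} {t}
  A5: {p} {r}
  A6: {r} {w}
  A12: {v}
  A14: {t}
  A15: {p}
  A16: {w}
  A23: {u}
  A34: {s}
  A56: {r}
C dims 14,7; δ0: rk 7, SNF 1^7
Ȟ^0 = (14 − 7) − 0 = 7, so Ȟ^0 ≅ Z^7
Ȟ^1 = (7 − 0) − 7 = 0, so Ȟ^1 ≅ 0
Ȟ^2 = (0 − 0) − 0 = 0, so Ȟ^2 ≅ 0

Ȟ^0(U;F) ≅ Z^7, Ȟ^1(U;F) ≅ 0, Ȟ^2(U;F) ≅ 0


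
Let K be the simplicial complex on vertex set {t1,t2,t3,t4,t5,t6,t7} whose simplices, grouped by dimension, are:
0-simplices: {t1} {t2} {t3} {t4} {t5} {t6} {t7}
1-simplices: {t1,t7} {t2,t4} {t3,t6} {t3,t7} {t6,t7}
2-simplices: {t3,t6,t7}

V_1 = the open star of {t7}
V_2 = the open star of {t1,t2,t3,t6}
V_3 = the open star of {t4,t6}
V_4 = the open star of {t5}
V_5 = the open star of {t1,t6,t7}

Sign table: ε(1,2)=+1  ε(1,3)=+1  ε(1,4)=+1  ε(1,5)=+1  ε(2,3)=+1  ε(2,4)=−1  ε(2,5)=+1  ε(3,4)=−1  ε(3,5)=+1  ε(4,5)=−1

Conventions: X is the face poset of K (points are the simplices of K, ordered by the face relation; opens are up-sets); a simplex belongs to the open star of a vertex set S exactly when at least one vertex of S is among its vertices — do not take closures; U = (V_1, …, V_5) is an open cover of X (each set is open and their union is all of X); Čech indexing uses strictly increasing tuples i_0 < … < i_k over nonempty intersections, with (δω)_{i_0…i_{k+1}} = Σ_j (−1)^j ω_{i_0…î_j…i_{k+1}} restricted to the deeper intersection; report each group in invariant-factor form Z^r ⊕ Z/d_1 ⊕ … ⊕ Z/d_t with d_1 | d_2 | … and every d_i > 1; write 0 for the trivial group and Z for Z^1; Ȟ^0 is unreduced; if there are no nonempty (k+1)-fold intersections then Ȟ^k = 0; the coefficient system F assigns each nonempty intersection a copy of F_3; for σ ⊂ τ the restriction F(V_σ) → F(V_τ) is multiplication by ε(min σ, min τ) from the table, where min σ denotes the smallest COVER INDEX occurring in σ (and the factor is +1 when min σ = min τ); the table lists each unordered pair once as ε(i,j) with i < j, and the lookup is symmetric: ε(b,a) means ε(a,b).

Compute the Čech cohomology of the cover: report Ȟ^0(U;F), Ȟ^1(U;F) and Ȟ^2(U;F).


nonempty intersections:
  V1={{t7},{t1,t7},{t3,t7},{t6,t7},{t3,t6,t7}} V2={{t1},{t2},{t3},{t6},{t1,t7},{t2,t4},{t3,t6},{t3,t7},{t6,t7},{t3,t6,t7}} V3={{t4},{t6},{t2,t4},{t3,t6},{t6,t7},{t3,t6,t7}} V4={{t5}} V5={{t1},{t6},{t7},{t1,t7},{t3,t6},{t3,t7},{t6,t7},{t3,t6,t7}}
  V12={{t1,t7},{t3,t7},{t6,t7},{t3,t6,t7}} V13={{t6,t7},{t3,t6,t7}} V15={{t7},{t1,t7},{t3,t7},{t6,t7},{t3,t6,t7}} V23={{t6},{t2,t4},{t3,t6},{t6,t7},{t3,t6,t7}} V25={{t1},{t6},{t1,t7},{t3,t6},{t3,t7},{t6,t7},{t3,t6,t7}} V35={{t6},{t3,t6},{t6,t7},{t3,t6,t7}}
  V123={{t6,t7},{t3,t6,t7}} V125={{t1,t7},{t3,t7},{t6,t7},{t3,t6,t7}} V135={{t6,t7},{t3,t6,t7}} V235={{t6},{t3,t6},{t6,t7},{t3,t6,t7}}
  V1235={{t6,t7},{t3,t6,t7}}
C dims 5,6,4,1; δ0: rk_F3 3; δ1: rk_F3 3; δ2: rk_F3 1
Ȟ^0: (5−3)−0=2 ⇒ Z/3 ⊕ Z/3
Ȟ^1: (6−3)−3=0 ⇒ 0
Ȟ^2: (4−1)−3=0 ⇒ 0

Ȟ^0 = Z/3 ⊕ Z/3,  Ȟ^1 = 0,  Ȟ^2 = 0


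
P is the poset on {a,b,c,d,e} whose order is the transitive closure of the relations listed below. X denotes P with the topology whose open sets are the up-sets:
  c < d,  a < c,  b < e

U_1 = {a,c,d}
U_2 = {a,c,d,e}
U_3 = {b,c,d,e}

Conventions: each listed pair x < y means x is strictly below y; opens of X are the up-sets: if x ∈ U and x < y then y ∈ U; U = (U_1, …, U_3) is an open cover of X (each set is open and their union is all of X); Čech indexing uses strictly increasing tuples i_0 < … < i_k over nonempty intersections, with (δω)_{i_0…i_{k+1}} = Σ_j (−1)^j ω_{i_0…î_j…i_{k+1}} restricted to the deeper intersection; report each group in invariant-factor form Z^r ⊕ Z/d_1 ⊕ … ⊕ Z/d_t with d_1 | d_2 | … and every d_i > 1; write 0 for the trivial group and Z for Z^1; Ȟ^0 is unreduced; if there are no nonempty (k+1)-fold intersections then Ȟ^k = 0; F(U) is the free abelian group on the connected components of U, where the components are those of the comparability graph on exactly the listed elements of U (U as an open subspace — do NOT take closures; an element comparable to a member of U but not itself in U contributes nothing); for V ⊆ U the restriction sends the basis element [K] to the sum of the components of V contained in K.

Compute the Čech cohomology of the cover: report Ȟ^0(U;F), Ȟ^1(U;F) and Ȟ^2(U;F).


Ȟ^0 ≅ Z^2,  Ȟ^1 ≅ 0,  Ȟ^2 ≅ 0

nerve simplices:
  U12={a,c,d} U13={c,d} U23={c,d,e}
  U123={c,d}
components per intersection:
  U1: {a,c,d}
  U2: {a,c,d} {e}
  U3: {b,e} {c,d}
  U12: {a,c,d}
  U13: {c,d}
  U23: {c,d} {e}
  U123: {c,d}
C dims 5,4,1; δ0: rk 3, SNF 1^3; δ1: rk 1, SNF 1^1
degree 0: 5−3−0 = 2 → Ȟ^0 ≅ Z^2
degree 1: 4−1−3 = 0 → Ȟ^1 ≅ 0
degree 2: 1−0−1 = 0 → Ȟ^2 ≅ 0


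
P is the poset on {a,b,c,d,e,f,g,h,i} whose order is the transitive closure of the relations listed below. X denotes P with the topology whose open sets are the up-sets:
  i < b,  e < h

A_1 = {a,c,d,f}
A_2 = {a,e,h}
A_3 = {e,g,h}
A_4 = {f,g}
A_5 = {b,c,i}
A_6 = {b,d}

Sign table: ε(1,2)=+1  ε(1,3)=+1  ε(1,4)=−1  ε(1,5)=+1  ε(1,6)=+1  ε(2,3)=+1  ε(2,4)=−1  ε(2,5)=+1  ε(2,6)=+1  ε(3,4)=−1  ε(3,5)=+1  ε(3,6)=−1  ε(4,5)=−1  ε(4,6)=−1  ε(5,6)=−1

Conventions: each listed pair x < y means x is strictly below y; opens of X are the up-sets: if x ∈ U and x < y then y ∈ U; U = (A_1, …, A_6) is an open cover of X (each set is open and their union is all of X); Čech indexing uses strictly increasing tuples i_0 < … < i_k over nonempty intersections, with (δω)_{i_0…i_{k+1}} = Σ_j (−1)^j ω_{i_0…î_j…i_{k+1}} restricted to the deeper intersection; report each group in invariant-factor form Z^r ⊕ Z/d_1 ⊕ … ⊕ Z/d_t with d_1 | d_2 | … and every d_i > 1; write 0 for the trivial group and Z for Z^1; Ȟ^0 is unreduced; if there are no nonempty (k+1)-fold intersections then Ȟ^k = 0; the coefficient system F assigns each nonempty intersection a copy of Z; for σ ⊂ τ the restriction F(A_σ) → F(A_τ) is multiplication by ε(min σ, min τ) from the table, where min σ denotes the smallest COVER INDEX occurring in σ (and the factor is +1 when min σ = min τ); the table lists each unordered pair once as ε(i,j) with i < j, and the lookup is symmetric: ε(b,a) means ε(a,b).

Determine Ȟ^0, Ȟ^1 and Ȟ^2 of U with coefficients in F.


nonempty intersections:
  A12={a} A14={f} A15={c} A16={d} A23={e,h} A34={g} A56={b}
C dims 6,7; δ0: rk 6, SNF 1^5·2
Ȟ^0: (6−6)−0=0 ⇒ 0
Ȟ^1: (7−0)−6=1 plus torsion [2] ⇒ Z ⊕ Z/2
Ȟ^2: (0−0)−0=0 ⇒ 0

Ȟ^0 = 0; Ȟ^1 = Z ⊕ Z/2; Ȟ^2 = 0


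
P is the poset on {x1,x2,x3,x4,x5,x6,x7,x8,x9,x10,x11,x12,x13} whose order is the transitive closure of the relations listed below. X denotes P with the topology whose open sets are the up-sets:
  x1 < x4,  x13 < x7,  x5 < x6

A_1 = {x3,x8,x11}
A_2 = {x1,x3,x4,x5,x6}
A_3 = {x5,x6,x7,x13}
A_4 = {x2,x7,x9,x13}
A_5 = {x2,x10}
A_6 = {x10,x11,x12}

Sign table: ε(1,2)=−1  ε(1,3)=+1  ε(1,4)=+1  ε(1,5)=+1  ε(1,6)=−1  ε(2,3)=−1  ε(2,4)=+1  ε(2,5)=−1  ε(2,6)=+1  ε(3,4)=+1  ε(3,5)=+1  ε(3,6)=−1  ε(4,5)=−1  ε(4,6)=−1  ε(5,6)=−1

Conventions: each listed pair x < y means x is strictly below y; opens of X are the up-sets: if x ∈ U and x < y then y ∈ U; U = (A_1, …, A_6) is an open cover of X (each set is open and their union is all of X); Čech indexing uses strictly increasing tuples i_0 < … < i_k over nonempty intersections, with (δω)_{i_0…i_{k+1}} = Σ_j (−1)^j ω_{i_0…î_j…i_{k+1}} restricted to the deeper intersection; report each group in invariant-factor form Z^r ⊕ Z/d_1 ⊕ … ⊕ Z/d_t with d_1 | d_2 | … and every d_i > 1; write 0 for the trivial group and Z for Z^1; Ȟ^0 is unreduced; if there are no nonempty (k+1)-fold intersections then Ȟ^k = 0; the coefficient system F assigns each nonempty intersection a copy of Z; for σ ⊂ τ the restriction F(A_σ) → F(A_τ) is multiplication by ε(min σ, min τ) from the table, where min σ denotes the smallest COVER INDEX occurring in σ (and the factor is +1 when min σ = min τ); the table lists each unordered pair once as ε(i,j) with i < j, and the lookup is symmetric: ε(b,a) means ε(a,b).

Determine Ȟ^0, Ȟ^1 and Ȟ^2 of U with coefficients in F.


Ȟ^0 = 0, Ȟ^1 = Z/2, Ȟ^2 = 0

cover nerve:
  A12={x3} A16={x11} A23={x5,x6} A34={x7,x13} A45={x2} A56={x10}
C dims 6,6; δ0: rk 6, SNF 1^5·2
Ȟ^0: (6−6)−0=0 ⇒ 0
Ȟ^1: (6−0)−6=0 plus torsion [2] ⇒ Z/2
Ȟ^2: (0−0)−0=0 ⇒ 0


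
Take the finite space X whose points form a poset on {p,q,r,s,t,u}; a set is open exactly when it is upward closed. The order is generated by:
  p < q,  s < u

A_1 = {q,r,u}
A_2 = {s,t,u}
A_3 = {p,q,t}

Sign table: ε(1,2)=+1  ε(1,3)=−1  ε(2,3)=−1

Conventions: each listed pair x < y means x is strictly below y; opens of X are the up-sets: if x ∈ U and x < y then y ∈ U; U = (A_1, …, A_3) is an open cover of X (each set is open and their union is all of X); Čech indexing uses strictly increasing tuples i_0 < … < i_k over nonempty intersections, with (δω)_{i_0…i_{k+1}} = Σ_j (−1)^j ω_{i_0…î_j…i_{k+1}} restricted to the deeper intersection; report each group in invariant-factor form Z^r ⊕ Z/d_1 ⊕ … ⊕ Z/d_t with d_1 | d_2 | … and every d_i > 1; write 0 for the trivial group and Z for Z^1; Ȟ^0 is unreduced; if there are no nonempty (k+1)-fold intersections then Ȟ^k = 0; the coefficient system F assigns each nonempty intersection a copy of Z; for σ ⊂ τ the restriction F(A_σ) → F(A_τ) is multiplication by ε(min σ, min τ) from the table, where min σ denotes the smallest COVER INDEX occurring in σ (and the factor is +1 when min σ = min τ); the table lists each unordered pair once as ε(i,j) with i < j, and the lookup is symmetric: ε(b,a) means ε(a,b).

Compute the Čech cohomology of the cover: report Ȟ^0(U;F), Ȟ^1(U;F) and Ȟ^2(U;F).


nonempty overlaps:
  A12={u} A13={q} A23={t}
C dims 3,3; δ0: rk 2, SNF 1^2
degree 0: 3−2−0 = 1 → Ȟ^0 ≅ Z
degree 1: 3−0−2 = 1 → Ȟ^1 ≅ Z
degree 2: 0−0−0 = 0 → Ȟ^2 ≅ 0

Ȟ^0 ≅ Z,  Ȟ^1 ≅ Z,  Ȟ^2 ≅ 0


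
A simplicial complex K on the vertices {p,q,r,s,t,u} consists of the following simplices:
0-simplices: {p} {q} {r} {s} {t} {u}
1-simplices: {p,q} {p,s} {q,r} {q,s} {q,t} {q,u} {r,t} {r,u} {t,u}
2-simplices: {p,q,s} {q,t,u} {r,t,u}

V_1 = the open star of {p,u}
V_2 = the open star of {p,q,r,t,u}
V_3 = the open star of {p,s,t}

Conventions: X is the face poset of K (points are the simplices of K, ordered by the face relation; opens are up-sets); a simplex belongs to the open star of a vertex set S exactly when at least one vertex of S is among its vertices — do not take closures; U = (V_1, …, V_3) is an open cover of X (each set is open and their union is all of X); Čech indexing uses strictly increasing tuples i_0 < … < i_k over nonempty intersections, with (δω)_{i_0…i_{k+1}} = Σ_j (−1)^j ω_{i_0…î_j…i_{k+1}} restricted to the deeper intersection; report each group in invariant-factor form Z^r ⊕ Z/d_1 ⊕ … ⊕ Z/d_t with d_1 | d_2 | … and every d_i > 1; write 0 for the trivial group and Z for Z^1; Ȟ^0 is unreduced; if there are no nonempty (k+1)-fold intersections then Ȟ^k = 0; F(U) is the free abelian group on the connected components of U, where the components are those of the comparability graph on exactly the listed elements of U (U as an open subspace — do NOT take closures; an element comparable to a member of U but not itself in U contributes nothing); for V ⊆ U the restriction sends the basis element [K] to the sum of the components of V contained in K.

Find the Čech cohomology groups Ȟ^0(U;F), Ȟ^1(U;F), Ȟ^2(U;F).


intersection data:
  V1={{p},{u},{p,q},{p,s},{q,u},{r,u},{t,u},{p,q,s},{q,t,u},{r,t,u}} V2={{p},{q},{r},{t},{u},{p,q},{p,s},{q,r},{q,s},{q,t},{q,u},{r,t},{r,u},{t,u},{p,q,s},{q,t,u},{r,t,u}} V3={{p},{s},{t},{p,q},{p,s},{q,s},{q,t},{r,t},{t,u},{p,q,s},{q,t,u},{r,t,u}}
  V12={{p},{u},{p,q},{p,s},{q,u},{r,u},{t,u},{p,q,s},{q,t,u},{r,t,u}} V13={{p},{p,q},{p,s},{t,u},{p,q,s},{q,t,u},{r,t,u}} V23={{p},{t},{p,q},{p,s},{q,s},{q,t},{r,t},{t,u},{p,q,s},{q,t,u},{r,t,u}}
  V123={{p},{p,q},{p,s},{t,u},{p,q,s},{q,t,u},{r,t,u}}
components per intersection:
  V1: {{p},{p,q},{p,s},{p,q,s}} {{u},{q,u},{r,u},{t,u},{q,t,u},{r,t,u}}
  V2: {{p},{q},{r},{t},{u},{p,q},{p,s},{q,r},{q,s},{q,t},{q,u},{r,t},{r,u},{t,u},{p,q,s},{q,t,u},{r,t,u}}
  V3: {{p},{s},{p,q},{p,s},{q,s},{p,q,s}} {{t},{q,t},{r,t},{t,u},{q,t,u},{r,t,u}}
  V12: {{p},{p,q},{p,s},{p,q,s}} {{u},{q,u},{r,u},{t,u},{q,t,u},{r,t,u}}
  V13: {{p},{p,q},{p,s},{p,q,s}} {{t,u},{q,t,u},{r,t,u}}
  V23: {{p},{p,q},{p,s},{q,s},{p,q,s}} {{t},{q,t},{r,t},{t,u},{q,t,u},{r,t,u}}
  V123: {{p},{p,q},{p,s},{p,q,s}} {{t,u},{q,t,u},{r,t,u}}
C dims 5,6,2; δ0: rk 4, SNF 1^4; δ1: rk 2, SNF 1^2
Ȟ^0 = (5 − 4) − 0 = 1, so Ȟ^0 ≅ Z
Ȟ^1 = (6 − 2) − 4 = 0, so Ȟ^1 ≅ 0
Ȟ^2 = (2 − 0) − 2 = 0, so Ȟ^2 ≅ 0

Ȟ^0(U;F) ≅ Z, Ȟ^1(U;F) ≅ 0 and Ȟ^2(U;F) ≅ 0


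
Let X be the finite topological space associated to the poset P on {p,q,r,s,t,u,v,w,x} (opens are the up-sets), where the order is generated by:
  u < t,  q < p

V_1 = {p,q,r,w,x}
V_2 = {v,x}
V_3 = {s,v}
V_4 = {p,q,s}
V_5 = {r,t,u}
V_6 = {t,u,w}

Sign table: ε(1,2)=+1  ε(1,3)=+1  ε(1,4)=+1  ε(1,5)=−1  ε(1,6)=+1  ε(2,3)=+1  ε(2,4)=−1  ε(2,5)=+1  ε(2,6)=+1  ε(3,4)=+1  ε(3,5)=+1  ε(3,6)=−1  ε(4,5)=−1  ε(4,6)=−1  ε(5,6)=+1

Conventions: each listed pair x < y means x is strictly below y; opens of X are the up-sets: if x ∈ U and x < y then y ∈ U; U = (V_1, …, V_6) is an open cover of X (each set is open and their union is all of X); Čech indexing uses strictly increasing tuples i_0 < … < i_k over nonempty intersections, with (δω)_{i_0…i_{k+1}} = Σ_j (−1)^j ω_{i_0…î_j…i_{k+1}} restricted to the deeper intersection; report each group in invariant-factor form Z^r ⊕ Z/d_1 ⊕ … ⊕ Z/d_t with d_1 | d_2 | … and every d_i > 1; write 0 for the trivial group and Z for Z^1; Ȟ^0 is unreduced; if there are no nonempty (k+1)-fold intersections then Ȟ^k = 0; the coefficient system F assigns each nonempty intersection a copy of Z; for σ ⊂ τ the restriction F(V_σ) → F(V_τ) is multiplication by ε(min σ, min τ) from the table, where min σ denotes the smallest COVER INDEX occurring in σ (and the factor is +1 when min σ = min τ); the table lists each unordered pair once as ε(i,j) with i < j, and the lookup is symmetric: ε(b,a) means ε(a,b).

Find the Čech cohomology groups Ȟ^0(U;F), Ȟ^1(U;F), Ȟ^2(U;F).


nerve simplices:
  V12={x} V14={p,q} V15={r} V16={w} V23={v} V34={s} V56={t,u}
C dims 6,7; δ0: rk 6, SNF 1^5·2
degree 0: 6−6−0 = 0 → Ȟ^0 ≅ 0
degree 1: 7−0−6 = 1 plus torsion [2] → Ȟ^1 ≅ Z ⊕ Z/2
degree 2: 0−0−0 = 0 → Ȟ^2 ≅ 0

Ȟ^0(U;F) ≅ 0; Ȟ^1(U;F) ≅ Z ⊕ Z/2; Ȟ^2(U;F) ≅ 0


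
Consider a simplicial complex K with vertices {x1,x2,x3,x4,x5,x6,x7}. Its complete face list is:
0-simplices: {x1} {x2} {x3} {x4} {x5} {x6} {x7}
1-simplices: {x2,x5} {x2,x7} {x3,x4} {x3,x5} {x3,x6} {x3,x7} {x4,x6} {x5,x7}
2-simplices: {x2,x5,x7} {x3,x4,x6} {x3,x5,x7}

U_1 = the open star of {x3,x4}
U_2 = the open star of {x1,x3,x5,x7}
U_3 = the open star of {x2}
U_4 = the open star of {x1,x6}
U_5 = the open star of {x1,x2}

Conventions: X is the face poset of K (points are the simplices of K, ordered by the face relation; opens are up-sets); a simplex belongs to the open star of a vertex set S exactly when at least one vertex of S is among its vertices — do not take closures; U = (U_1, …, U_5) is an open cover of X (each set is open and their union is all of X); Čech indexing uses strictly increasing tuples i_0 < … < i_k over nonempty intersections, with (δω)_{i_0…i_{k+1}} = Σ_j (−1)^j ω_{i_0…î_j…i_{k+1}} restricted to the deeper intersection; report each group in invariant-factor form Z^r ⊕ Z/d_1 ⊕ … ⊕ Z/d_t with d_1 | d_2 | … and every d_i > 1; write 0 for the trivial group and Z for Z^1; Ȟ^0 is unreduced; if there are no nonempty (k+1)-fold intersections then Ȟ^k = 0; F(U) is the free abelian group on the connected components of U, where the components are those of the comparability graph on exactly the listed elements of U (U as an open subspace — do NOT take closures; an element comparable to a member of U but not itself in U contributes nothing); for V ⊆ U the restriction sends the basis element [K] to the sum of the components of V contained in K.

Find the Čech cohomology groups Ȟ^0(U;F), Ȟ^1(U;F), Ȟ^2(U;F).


nonempty intersections:
  U1={{x3},{x4},{x3,x4},{x3,x5},{x3,x6},{x3,x7},{x4,x6},{x3,x4,x6},{x3,x5,x7}} U2={{x1},{x3},{x5},{x7},{x2,x5},{x2,x7},{x3,x4},{x3,x5},{x3,x6},{x3,x7},{x5,x7},{x2,x5,x7},{x3,x4,x6},{x3,x5,x7}} U3={{x2},{x2,x5},{x2,x7},{x2,x5,x7}} U4={{x1},{x6},{x3,x6},{x4,x6},{x3,x4,x6}} U5={{x1},{x2},{x2,x5},{x2,x7},{x2,x5,x7}}
  U12={{x3},{x3,x4},{x3,x5},{x3,x6},{x3,x7},{x3,x4,x6},{x3,x5,x7}} U14={{x3,x6},{x4,x6},{x3,x4,x6}} U23={{x2,x5},{x2,x7},{x2,x5,x7}} U24={{x1},{x3,x6},{x3,x4,x6}} U25={{x1},{x2,x5},{x2,x7},{x2,x5,x7}} U35={{x2},{x2,x5},{x2,x7},{x2,x5,x7}} U45={{x1}}
  U124={{x3,x6},{x3,x4,x6}} U235={{x2,x5},{x2,x7},{x2,x5,x7}} U245={{x1}}
components per intersection:
  U1: {{x3},{x4},{x3,x4},{x3,x5},{x3,x6},{x3,x7},{x4,x6},{x3,x4,x6},{x3,x5,x7}}
  U2: {{x1}} {{x3},{x5},{x7},{x2,x5},{x2,x7},{x3,x4},{x3,x5},{x3,x6},{x3,x7},{x5,x7},{x2,x5,x7},{x3,x4,x6},{x3,x5,x7}}
  U3: {{x2},{x2,x5},{x2,x7},{x2,x5,x7}}
  U4: {{x1}} {{x6},{x3,x6},{x4,x6},{x3,x4,x6}}
  U5: {{x1}} {{x2},{x2,x5},{x2,x7},{x2,x5,x7}}
  U12: {{x3},{x3,x4},{x3,x5},{x3,x6},{x3,x7},{x3,x4,x6},{x3,x5,x7}}
  U14: {{x3,x6},{x4,x6},{x3,x4,x6}}
  U23: {{x2,x5},{x2,x7},{x2,x5,x7}}
  U24: {{x1}} {{x3,x6},{x3,x4,x6}}
  U25: {{x1}} {{x2,x5},{x2,x7},{x2,x5,x7}}
  U35: {{x2},{x2,x5},{x2,x7},{x2,x5,x7}}
  U45: {{x1}}
  U124: {{x3,x6},{x3,x4,x6}}
  U235: {{x2,x5},{x2,x7},{x2,x5,x7}}
  U245: {{x1}}
C dims 8,9,3; δ0: rk 6, SNF 1^6; δ1: rk 3, SNF 1^3
Ȟ^0: (8−6)−0=2 ⇒ Z^2
Ȟ^1: (9−3)−6=0 ⇒ 0
Ȟ^2: (3−0)−3=0 ⇒ 0

Ȟ^0(U;F) ≅ Z^2; Ȟ^1(U;F) ≅ 0; Ȟ^2(U;F) ≅ 0


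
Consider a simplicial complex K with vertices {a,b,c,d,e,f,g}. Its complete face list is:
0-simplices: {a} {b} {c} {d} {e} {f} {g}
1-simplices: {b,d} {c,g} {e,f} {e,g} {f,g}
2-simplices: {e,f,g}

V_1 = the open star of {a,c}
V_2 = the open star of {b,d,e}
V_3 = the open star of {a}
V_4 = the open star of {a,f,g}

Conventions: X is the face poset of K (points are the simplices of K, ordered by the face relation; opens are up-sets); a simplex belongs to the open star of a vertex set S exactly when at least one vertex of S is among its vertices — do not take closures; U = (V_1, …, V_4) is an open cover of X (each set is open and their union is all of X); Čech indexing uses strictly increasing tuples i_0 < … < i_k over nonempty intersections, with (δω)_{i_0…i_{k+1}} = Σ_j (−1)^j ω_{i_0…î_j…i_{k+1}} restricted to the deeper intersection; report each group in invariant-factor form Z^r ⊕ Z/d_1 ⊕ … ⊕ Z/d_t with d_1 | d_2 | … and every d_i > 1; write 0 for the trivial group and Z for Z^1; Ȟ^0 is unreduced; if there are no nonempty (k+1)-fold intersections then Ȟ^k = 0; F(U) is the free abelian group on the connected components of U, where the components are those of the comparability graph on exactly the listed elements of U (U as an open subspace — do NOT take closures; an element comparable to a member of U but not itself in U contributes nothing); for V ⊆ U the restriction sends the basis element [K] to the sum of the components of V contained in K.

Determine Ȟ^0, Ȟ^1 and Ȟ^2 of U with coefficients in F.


Ȟ^0 = Z^3,  Ȟ^1 = 0,  Ȟ^2 = 0

nonempty overlaps:
  V1={{a},{c},{c,g}} V2={{b},{d},{e},{b,d},{e,f},{e,g},{e,f,g}} V3={{a}} V4={{a},{f},{g},{c,g},{e,f},{e,g},{f,g},{e,f,g}}
  V13={{a}} V14={{a},{c,g}} V24={{e,f},{e,g},{e,f,g}} V34={{a}}
  V134={{a}}
components per intersection:
  V1: {{a}} {{c},{c,g}}
  V2: {{b},{d},{b,d}} {{e},{e,f},{e,g},{e,f,g}}
  V3: {{a}}
  V4: {{a}} {{f},{g},{c,g},{e,f},{e,g},{f,g},{e,f,g}}
  V13: {{a}}
  V14: {{a}} {{c,g}}
  V24: {{e,f},{e,g},{e,f,g}}
  V34: {{a}}
  V134: {{a}}
C dims 7,5,1; δ0: rk 4, SNF 1^4; δ1: rk 1, SNF 1^1
degree 0: 7−4−0 = 3 → Ȟ^0 ≅ Z^3
degree 1: 5−1−4 = 0 → Ȟ^1 ≅ 0
degree 2: 1−0−1 = 0 → Ȟ^2 ≅ 0


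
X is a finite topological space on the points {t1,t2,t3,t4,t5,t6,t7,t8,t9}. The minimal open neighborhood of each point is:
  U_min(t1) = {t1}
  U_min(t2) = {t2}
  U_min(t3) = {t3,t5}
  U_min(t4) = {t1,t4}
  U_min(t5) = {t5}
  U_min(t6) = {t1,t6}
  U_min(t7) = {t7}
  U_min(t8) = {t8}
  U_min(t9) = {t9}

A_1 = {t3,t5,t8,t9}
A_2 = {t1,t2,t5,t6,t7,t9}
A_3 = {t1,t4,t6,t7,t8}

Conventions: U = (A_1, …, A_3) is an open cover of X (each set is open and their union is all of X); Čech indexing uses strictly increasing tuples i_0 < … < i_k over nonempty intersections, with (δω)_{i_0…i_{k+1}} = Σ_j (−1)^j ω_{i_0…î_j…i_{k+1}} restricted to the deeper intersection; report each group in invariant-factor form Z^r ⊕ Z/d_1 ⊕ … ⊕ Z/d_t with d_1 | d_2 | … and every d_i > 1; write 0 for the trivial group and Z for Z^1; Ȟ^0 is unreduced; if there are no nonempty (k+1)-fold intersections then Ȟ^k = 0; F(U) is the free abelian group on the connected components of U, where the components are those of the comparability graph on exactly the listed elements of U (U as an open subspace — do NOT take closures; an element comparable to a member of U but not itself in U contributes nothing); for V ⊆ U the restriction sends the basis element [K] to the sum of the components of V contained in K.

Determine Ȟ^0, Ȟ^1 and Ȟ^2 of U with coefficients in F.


nerve simplices:
  A12={t5,t9} A13={t8} A23={t1,t6,t7}
components per intersection:
  A1: {t3,t5} {t8} {t9}
  A2: {t1,t6} {t2} {t5} {t7} {t9}
  A3: {t1,t4,t6} {t7} {t8}
  A12: {t5} {t9}
  A13: {t8}
  A23: {t1,t6} {t7}
C dims 11,5; δ0: rk 5, SNF 1^5
degree 0: 11−5−0 = 6 → Ȟ^0 ≅ Z^6
degree 1: 5−0−5 = 0 → Ȟ^1 ≅ 0
degree 2: 0−0−0 = 0 → Ȟ^2 ≅ 0

Ȟ^0(U;F) ≅ Z^6; Ȟ^1(U;F) ≅ 0; Ȟ^2(U;F) ≅ 0
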